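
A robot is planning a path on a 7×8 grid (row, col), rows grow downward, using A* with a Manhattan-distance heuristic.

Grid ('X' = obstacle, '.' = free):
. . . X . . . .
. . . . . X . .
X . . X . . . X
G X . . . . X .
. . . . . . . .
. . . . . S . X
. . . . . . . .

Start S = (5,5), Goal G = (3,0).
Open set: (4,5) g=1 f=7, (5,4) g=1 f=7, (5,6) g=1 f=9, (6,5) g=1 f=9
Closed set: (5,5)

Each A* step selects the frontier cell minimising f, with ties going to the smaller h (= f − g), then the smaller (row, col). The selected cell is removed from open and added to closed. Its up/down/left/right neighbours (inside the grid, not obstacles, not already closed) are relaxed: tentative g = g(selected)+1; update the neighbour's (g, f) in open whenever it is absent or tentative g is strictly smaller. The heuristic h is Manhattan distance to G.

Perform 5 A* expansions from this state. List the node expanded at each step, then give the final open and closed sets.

step 1: expand (4,5) (f=7, h=6) → closed; open now [(3,5) g=2 f=7, (4,4) g=2 f=7, (4,6) g=2 f=9, (5,4) g=1 f=7, (5,6) g=1 f=9, (6,5) g=1 f=9]
step 2: expand (3,5) (f=7, h=5) → closed; open now [(2,5) g=3 f=9, (3,4) g=3 f=7, (4,4) g=2 f=7, (4,6) g=2 f=9, (5,4) g=1 f=7, (5,6) g=1 f=9, (6,5) g=1 f=9]
step 3: expand (3,4) (f=7, h=4) → closed; open now [(2,4) g=4 f=9, (2,5) g=3 f=9, (3,3) g=4 f=7, (4,4) g=2 f=7, (4,6) g=2 f=9, (5,4) g=1 f=7, (5,6) g=1 f=9, (6,5) g=1 f=9]
step 4: expand (3,3) (f=7, h=3) → closed; open now [(2,4) g=4 f=9, (2,5) g=3 f=9, (3,2) g=5 f=7, (4,3) g=5 f=9, (4,4) g=2 f=7, (4,6) g=2 f=9, (5,4) g=1 f=7, (5,6) g=1 f=9, (6,5) g=1 f=9]
step 5: expand (3,2) (f=7, h=2) → closed; open now [(2,2) g=6 f=9, (2,4) g=4 f=9, (2,5) g=3 f=9, (4,2) g=6 f=9, (4,3) g=5 f=9, (4,4) g=2 f=7, (4,6) g=2 f=9, (5,4) g=1 f=7, (5,6) g=1 f=9, (6,5) g=1 f=9]

order=[(4,5) → (3,5) → (3,4) → (3,3) → (3,2)]; open=[(2,2) g=6 f=9, (2,4) g=4 f=9, (2,5) g=3 f=9, (4,2) g=6 f=9, (4,3) g=5 f=9, (4,4) g=2 f=7, (4,6) g=2 f=9, (5,4) g=1 f=7, (5,6) g=1 f=9, (6,5) g=1 f=9]; closed=[(3,2), (3,3), (3,4), (3,5), (4,5), (5,5)]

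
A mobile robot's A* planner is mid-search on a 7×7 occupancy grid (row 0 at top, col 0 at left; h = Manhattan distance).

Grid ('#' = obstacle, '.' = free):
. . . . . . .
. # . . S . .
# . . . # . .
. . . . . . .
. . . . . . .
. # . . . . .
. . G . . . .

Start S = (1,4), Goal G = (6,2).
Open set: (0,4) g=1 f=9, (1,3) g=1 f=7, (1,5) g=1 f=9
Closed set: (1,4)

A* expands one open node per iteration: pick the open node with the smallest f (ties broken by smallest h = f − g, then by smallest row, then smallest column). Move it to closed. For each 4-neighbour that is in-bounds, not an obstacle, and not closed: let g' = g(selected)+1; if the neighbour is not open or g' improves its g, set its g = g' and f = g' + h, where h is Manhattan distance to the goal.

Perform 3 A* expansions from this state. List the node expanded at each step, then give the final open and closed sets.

order=[(1,3) → (1,2) → (2,2)]; open=[(0,2) g=3 f=9, (0,3) g=2 f=9, (0,4) g=1 f=9, (1,5) g=1 f=9, (2,1) g=4 f=9, (2,3) g=2 f=7, (3,2) g=4 f=7]; closed=[(1,2), (1,3), (1,4), (2,2)]

step 1: expand (1,3) (f=7, h=6) → closed; open now [(0,3) g=2 f=9, (0,4) g=1 f=9, (1,2) g=2 f=7, (1,5) g=1 f=9, (2,3) g=2 f=7]
step 2: expand (1,2) (f=7, h=5) → closed; open now [(0,2) g=3 f=9, (0,3) g=2 f=9, (0,4) g=1 f=9, (1,5) g=1 f=9, (2,2) g=3 f=7, (2,3) g=2 f=7]
step 3: expand (2,2) (f=7, h=4) → closed; open now [(0,2) g=3 f=9, (0,3) g=2 f=9, (0,4) g=1 f=9, (1,5) g=1 f=9, (2,1) g=4 f=9, (2,3) g=2 f=7, (3,2) g=4 f=7]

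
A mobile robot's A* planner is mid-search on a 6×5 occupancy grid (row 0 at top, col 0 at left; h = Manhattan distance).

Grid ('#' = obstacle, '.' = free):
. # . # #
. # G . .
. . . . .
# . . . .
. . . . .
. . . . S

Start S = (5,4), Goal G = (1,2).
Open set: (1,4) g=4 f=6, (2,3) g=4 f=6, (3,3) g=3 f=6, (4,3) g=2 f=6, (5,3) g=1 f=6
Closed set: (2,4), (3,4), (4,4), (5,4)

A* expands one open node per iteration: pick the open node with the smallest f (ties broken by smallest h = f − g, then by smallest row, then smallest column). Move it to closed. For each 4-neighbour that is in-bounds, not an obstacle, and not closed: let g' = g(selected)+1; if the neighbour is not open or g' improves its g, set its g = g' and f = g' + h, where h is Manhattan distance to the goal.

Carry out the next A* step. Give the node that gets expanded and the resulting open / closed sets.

expanded=(1,4); open=[(1,3) g=5 f=6, (2,3) g=4 f=6, (3,3) g=3 f=6, (4,3) g=2 f=6, (5,3) g=1 f=6]; closed=[(1,4), (2,4), (3,4), (4,4), (5,4)]

step 1: expand (1,4) (f=6, h=2) → closed; open now [(1,3) g=5 f=6, (2,3) g=4 f=6, (3,3) g=3 f=6, (4,3) g=2 f=6, (5,3) g=1 f=6]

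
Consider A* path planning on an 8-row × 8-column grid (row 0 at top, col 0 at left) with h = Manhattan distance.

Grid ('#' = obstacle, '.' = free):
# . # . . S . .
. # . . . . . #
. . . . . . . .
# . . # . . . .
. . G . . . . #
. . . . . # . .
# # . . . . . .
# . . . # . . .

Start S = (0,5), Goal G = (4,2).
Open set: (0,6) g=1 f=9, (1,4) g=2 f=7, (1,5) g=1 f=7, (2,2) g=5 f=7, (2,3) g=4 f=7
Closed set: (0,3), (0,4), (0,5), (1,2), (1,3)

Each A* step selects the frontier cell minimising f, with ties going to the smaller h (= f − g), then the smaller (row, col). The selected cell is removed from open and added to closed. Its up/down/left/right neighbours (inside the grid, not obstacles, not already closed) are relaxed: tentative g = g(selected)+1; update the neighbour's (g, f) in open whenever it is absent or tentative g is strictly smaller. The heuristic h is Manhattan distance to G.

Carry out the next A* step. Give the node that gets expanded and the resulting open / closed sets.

expanded=(2,2); open=[(0,6) g=1 f=9, (1,4) g=2 f=7, (1,5) g=1 f=7, (2,1) g=6 f=9, (2,3) g=4 f=7, (3,2) g=6 f=7]; closed=[(0,3), (0,4), (0,5), (1,2), (1,3), (2,2)]

step 1: expand (2,2) (f=7, h=2) → closed; open now [(0,6) g=1 f=9, (1,4) g=2 f=7, (1,5) g=1 f=7, (2,1) g=6 f=9, (2,3) g=4 f=7, (3,2) g=6 f=7]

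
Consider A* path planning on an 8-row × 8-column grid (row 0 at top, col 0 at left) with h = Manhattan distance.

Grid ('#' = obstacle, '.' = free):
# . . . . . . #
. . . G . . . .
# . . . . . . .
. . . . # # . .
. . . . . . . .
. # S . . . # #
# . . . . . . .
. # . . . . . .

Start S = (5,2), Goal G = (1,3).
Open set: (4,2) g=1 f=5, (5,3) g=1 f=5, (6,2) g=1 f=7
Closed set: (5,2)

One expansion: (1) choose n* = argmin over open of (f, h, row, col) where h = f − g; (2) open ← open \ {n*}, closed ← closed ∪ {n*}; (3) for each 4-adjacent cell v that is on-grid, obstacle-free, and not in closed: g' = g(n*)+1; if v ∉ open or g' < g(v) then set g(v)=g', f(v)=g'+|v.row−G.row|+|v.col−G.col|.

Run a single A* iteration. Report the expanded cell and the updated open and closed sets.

expanded=(4,2); open=[(3,2) g=2 f=5, (4,1) g=2 f=7, (4,3) g=2 f=5, (5,3) g=1 f=5, (6,2) g=1 f=7]; closed=[(4,2), (5,2)]

step 1: expand (4,2) (f=5, h=4) → closed; open now [(3,2) g=2 f=5, (4,1) g=2 f=7, (4,3) g=2 f=5, (5,3) g=1 f=5, (6,2) g=1 f=7]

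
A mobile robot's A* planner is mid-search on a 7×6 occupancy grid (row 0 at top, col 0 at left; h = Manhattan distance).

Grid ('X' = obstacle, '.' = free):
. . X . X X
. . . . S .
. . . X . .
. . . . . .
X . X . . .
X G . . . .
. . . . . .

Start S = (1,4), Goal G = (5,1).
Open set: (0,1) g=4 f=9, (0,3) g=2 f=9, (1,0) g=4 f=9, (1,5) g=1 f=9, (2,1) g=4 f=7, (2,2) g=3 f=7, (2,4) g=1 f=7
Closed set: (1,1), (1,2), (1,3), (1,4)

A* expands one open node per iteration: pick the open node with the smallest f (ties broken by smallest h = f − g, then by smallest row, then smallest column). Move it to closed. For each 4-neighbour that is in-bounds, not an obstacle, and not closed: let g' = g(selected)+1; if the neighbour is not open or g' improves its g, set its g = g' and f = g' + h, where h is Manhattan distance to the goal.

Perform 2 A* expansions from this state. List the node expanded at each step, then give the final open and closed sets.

order=[(2,1) → (3,1)]; open=[(0,1) g=4 f=9, (0,3) g=2 f=9, (1,0) g=4 f=9, (1,5) g=1 f=9, (2,0) g=5 f=9, (2,2) g=3 f=7, (2,4) g=1 f=7, (3,0) g=6 f=9, (3,2) g=6 f=9, (4,1) g=6 f=7]; closed=[(1,1), (1,2), (1,3), (1,4), (2,1), (3,1)]

step 1: expand (2,1) (f=7, h=3) → closed; open now [(0,1) g=4 f=9, (0,3) g=2 f=9, (1,0) g=4 f=9, (1,5) g=1 f=9, (2,0) g=5 f=9, (2,2) g=3 f=7, (2,4) g=1 f=7, (3,1) g=5 f=7]
step 2: expand (3,1) (f=7, h=2) → closed; open now [(0,1) g=4 f=9, (0,3) g=2 f=9, (1,0) g=4 f=9, (1,5) g=1 f=9, (2,0) g=5 f=9, (2,2) g=3 f=7, (2,4) g=1 f=7, (3,0) g=6 f=9, (3,2) g=6 f=9, (4,1) g=6 f=7]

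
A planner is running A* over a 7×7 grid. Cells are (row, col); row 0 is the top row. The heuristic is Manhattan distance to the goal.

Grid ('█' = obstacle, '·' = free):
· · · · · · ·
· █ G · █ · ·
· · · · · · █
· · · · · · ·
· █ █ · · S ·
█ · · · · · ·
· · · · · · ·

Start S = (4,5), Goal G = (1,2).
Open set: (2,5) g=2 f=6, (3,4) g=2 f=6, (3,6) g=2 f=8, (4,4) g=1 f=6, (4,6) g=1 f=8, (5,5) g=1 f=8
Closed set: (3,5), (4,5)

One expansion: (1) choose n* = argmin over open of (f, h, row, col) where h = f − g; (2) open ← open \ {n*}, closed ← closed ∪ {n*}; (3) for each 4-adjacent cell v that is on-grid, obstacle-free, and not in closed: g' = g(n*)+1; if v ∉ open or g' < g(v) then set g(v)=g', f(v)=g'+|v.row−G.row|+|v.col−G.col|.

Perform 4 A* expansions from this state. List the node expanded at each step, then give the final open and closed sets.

step 1: expand (2,5) (f=6, h=4) → closed; open now [(1,5) g=3 f=6, (2,4) g=3 f=6, (3,4) g=2 f=6, (3,6) g=2 f=8, (4,4) g=1 f=6, (4,6) g=1 f=8, (5,5) g=1 f=8]
step 2: expand (1,5) (f=6, h=3) → closed; open now [(0,5) g=4 f=8, (1,6) g=4 f=8, (2,4) g=3 f=6, (3,4) g=2 f=6, (3,6) g=2 f=8, (4,4) g=1 f=6, (4,6) g=1 f=8, (5,5) g=1 f=8]
step 3: expand (2,4) (f=6, h=3) → closed; open now [(0,5) g=4 f=8, (1,6) g=4 f=8, (2,3) g=4 f=6, (3,4) g=2 f=6, (3,6) g=2 f=8, (4,4) g=1 f=6, (4,6) g=1 f=8, (5,5) g=1 f=8]
step 4: expand (2,3) (f=6, h=2) → closed; open now [(0,5) g=4 f=8, (1,3) g=5 f=6, (1,6) g=4 f=8, (2,2) g=5 f=6, (3,3) g=5 f=8, (3,4) g=2 f=6, (3,6) g=2 f=8, (4,4) g=1 f=6, (4,6) g=1 f=8, (5,5) g=1 f=8]

order=[(2,5) → (1,5) → (2,4) → (2,3)]; open=[(0,5) g=4 f=8, (1,3) g=5 f=6, (1,6) g=4 f=8, (2,2) g=5 f=6, (3,3) g=5 f=8, (3,4) g=2 f=6, (3,6) g=2 f=8, (4,4) g=1 f=6, (4,6) g=1 f=8, (5,5) g=1 f=8]; closed=[(1,5), (2,3), (2,4), (2,5), (3,5), (4,5)]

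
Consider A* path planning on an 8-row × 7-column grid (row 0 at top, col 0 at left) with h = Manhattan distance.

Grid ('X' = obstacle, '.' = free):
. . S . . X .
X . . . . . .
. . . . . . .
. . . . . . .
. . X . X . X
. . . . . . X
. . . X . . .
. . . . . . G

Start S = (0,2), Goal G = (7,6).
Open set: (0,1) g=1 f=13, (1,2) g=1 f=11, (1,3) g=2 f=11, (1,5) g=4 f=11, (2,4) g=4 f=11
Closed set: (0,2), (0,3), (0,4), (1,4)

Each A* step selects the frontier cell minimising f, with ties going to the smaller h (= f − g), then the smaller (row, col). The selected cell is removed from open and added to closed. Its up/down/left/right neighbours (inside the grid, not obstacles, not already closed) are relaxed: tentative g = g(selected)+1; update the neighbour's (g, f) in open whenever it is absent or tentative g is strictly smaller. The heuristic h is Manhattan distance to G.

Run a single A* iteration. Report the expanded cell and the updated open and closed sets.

step 1: expand (1,5) (f=11, h=7) → closed; open now [(0,1) g=1 f=13, (1,2) g=1 f=11, (1,3) g=2 f=11, (1,6) g=5 f=11, (2,4) g=4 f=11, (2,5) g=5 f=11]

expanded=(1,5); open=[(0,1) g=1 f=13, (1,2) g=1 f=11, (1,3) g=2 f=11, (1,6) g=5 f=11, (2,4) g=4 f=11, (2,5) g=5 f=11]; closed=[(0,2), (0,3), (0,4), (1,4), (1,5)]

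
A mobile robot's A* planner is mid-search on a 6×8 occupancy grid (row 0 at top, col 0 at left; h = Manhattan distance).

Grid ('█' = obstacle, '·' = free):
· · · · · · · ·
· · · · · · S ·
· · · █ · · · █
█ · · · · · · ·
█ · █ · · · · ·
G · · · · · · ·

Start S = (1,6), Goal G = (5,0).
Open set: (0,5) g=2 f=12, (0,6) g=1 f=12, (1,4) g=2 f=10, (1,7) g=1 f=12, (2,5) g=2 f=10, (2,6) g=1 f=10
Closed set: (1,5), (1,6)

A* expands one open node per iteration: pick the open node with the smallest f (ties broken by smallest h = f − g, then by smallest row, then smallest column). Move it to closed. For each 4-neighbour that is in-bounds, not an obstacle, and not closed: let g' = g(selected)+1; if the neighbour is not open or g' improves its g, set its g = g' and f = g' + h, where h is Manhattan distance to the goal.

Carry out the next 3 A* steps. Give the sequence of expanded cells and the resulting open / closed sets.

step 1: expand (1,4) (f=10, h=8) → closed; open now [(0,4) g=3 f=12, (0,5) g=2 f=12, (0,6) g=1 f=12, (1,3) g=3 f=10, (1,7) g=1 f=12, (2,4) g=3 f=10, (2,5) g=2 f=10, (2,6) g=1 f=10]
step 2: expand (1,3) (f=10, h=7) → closed; open now [(0,3) g=4 f=12, (0,4) g=3 f=12, (0,5) g=2 f=12, (0,6) g=1 f=12, (1,2) g=4 f=10, (1,7) g=1 f=12, (2,4) g=3 f=10, (2,5) g=2 f=10, (2,6) g=1 f=10]
step 3: expand (1,2) (f=10, h=6) → closed; open now [(0,2) g=5 f=12, (0,3) g=4 f=12, (0,4) g=3 f=12, (0,5) g=2 f=12, (0,6) g=1 f=12, (1,1) g=5 f=10, (1,7) g=1 f=12, (2,2) g=5 f=10, (2,4) g=3 f=10, (2,5) g=2 f=10, (2,6) g=1 f=10]

order=[(1,4) → (1,3) → (1,2)]; open=[(0,2) g=5 f=12, (0,3) g=4 f=12, (0,4) g=3 f=12, (0,5) g=2 f=12, (0,6) g=1 f=12, (1,1) g=5 f=10, (1,7) g=1 f=12, (2,2) g=5 f=10, (2,4) g=3 f=10, (2,5) g=2 f=10, (2,6) g=1 f=10]; closed=[(1,2), (1,3), (1,4), (1,5), (1,6)]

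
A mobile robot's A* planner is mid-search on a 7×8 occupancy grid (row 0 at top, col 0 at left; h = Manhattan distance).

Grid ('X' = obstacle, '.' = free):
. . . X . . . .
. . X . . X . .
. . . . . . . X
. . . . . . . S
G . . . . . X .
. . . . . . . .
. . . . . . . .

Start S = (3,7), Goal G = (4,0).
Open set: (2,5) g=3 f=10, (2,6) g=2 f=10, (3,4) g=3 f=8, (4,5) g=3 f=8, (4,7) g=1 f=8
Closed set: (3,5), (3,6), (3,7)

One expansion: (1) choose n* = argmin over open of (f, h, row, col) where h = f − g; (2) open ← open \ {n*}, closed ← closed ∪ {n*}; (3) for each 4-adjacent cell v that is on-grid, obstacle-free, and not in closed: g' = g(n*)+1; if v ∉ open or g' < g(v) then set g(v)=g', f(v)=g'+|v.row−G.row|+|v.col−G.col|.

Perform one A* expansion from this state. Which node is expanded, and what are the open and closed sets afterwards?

step 1: expand (3,4) (f=8, h=5) → closed; open now [(2,4) g=4 f=10, (2,5) g=3 f=10, (2,6) g=2 f=10, (3,3) g=4 f=8, (4,4) g=4 f=8, (4,5) g=3 f=8, (4,7) g=1 f=8]

expanded=(3,4); open=[(2,4) g=4 f=10, (2,5) g=3 f=10, (2,6) g=2 f=10, (3,3) g=4 f=8, (4,4) g=4 f=8, (4,5) g=3 f=8, (4,7) g=1 f=8]; closed=[(3,4), (3,5), (3,6), (3,7)]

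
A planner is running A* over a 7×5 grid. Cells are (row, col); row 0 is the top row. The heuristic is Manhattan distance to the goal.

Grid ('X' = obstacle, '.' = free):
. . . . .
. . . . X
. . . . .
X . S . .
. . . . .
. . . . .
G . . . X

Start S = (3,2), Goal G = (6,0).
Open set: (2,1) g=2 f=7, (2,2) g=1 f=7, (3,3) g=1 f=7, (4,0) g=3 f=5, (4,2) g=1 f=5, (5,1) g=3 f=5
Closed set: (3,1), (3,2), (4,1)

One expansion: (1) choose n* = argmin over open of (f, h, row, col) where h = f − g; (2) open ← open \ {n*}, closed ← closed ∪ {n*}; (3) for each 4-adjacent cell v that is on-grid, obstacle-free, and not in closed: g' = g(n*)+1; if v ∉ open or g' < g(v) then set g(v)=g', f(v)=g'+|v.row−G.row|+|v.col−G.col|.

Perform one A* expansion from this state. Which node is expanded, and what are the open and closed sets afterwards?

expanded=(4,0); open=[(2,1) g=2 f=7, (2,2) g=1 f=7, (3,3) g=1 f=7, (4,2) g=1 f=5, (5,0) g=4 f=5, (5,1) g=3 f=5]; closed=[(3,1), (3,2), (4,0), (4,1)]

step 1: expand (4,0) (f=5, h=2) → closed; open now [(2,1) g=2 f=7, (2,2) g=1 f=7, (3,3) g=1 f=7, (4,2) g=1 f=5, (5,0) g=4 f=5, (5,1) g=3 f=5]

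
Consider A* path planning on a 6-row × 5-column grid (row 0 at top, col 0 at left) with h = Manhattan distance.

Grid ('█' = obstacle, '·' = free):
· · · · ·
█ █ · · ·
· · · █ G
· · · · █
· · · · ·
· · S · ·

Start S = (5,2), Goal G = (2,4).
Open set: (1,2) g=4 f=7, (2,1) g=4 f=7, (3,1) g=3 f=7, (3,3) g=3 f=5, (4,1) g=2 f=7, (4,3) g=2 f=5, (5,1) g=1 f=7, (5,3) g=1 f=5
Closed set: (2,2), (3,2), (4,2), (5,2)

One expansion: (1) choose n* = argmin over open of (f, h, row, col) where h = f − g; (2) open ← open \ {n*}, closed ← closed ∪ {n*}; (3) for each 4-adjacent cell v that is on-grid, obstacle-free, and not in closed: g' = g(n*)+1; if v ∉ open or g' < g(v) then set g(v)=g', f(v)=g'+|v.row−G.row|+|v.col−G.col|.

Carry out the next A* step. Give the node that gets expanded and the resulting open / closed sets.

step 1: expand (3,3) (f=5, h=2) → closed; open now [(1,2) g=4 f=7, (2,1) g=4 f=7, (3,1) g=3 f=7, (4,1) g=2 f=7, (4,3) g=2 f=5, (5,1) g=1 f=7, (5,3) g=1 f=5]

expanded=(3,3); open=[(1,2) g=4 f=7, (2,1) g=4 f=7, (3,1) g=3 f=7, (4,1) g=2 f=7, (4,3) g=2 f=5, (5,1) g=1 f=7, (5,3) g=1 f=5]; closed=[(2,2), (3,2), (3,3), (4,2), (5,2)]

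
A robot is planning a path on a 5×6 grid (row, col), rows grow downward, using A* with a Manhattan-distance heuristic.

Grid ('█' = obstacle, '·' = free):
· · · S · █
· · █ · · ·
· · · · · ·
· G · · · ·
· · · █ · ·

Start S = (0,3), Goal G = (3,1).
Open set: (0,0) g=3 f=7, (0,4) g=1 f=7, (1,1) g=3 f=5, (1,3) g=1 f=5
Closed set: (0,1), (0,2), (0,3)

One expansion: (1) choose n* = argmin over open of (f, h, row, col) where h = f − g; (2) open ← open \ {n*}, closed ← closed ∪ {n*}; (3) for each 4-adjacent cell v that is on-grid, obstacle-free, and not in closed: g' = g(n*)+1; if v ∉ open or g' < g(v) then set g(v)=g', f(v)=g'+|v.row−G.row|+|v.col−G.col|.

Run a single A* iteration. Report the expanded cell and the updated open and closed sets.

expanded=(1,1); open=[(0,0) g=3 f=7, (0,4) g=1 f=7, (1,0) g=4 f=7, (1,3) g=1 f=5, (2,1) g=4 f=5]; closed=[(0,1), (0,2), (0,3), (1,1)]

step 1: expand (1,1) (f=5, h=2) → closed; open now [(0,0) g=3 f=7, (0,4) g=1 f=7, (1,0) g=4 f=7, (1,3) g=1 f=5, (2,1) g=4 f=5]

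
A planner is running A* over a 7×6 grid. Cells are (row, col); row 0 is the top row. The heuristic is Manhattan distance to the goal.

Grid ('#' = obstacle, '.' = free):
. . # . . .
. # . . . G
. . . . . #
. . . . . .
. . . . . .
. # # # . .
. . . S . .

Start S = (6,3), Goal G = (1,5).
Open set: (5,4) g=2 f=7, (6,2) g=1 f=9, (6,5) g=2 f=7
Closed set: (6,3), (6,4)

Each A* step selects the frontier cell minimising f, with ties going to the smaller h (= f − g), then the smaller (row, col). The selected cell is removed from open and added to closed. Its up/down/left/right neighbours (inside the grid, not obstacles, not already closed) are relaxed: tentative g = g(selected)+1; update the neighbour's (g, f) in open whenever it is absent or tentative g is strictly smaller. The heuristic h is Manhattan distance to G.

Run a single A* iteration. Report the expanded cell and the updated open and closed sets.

step 1: expand (5,4) (f=7, h=5) → closed; open now [(4,4) g=3 f=7, (5,5) g=3 f=7, (6,2) g=1 f=9, (6,5) g=2 f=7]

expanded=(5,4); open=[(4,4) g=3 f=7, (5,5) g=3 f=7, (6,2) g=1 f=9, (6,5) g=2 f=7]; closed=[(5,4), (6,3), (6,4)]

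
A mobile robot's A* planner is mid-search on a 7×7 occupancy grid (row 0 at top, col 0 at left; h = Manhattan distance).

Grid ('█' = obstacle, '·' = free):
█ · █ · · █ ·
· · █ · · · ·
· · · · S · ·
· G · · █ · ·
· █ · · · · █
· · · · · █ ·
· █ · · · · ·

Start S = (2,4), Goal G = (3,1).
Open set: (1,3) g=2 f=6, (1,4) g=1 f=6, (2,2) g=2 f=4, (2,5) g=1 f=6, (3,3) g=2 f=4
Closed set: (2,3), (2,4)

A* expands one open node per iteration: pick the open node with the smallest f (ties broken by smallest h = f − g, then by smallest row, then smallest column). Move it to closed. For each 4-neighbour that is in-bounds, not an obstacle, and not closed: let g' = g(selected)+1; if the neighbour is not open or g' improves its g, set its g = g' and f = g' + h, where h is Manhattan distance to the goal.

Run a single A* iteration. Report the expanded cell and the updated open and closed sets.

step 1: expand (2,2) (f=4, h=2) → closed; open now [(1,3) g=2 f=6, (1,4) g=1 f=6, (2,1) g=3 f=4, (2,5) g=1 f=6, (3,2) g=3 f=4, (3,3) g=2 f=4]

expanded=(2,2); open=[(1,3) g=2 f=6, (1,4) g=1 f=6, (2,1) g=3 f=4, (2,5) g=1 f=6, (3,2) g=3 f=4, (3,3) g=2 f=4]; closed=[(2,2), (2,3), (2,4)]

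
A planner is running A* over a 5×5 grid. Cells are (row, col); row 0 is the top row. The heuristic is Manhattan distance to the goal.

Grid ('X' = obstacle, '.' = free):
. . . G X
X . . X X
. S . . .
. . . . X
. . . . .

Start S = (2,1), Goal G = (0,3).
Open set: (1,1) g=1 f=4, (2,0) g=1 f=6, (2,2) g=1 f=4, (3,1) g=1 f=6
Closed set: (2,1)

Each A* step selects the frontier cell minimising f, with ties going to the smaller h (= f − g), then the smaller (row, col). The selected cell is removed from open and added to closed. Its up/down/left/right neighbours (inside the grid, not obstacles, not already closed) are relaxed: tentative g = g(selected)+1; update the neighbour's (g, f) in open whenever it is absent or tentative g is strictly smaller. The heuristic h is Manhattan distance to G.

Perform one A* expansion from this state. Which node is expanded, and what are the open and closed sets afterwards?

step 1: expand (1,1) (f=4, h=3) → closed; open now [(0,1) g=2 f=4, (1,2) g=2 f=4, (2,0) g=1 f=6, (2,2) g=1 f=4, (3,1) g=1 f=6]

expanded=(1,1); open=[(0,1) g=2 f=4, (1,2) g=2 f=4, (2,0) g=1 f=6, (2,2) g=1 f=4, (3,1) g=1 f=6]; closed=[(1,1), (2,1)]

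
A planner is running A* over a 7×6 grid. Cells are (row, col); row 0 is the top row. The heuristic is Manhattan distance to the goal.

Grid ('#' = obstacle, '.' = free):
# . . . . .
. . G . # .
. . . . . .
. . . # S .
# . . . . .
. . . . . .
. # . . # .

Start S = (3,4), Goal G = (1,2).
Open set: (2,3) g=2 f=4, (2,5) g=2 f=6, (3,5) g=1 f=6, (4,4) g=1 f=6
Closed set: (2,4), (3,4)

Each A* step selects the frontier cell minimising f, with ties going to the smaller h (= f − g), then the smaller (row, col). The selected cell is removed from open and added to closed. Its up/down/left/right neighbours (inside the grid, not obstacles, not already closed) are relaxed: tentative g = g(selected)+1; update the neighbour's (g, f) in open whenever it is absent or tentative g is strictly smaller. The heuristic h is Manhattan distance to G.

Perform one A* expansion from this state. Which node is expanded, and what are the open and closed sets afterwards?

expanded=(2,3); open=[(1,3) g=3 f=4, (2,2) g=3 f=4, (2,5) g=2 f=6, (3,5) g=1 f=6, (4,4) g=1 f=6]; closed=[(2,3), (2,4), (3,4)]

step 1: expand (2,3) (f=4, h=2) → closed; open now [(1,3) g=3 f=4, (2,2) g=3 f=4, (2,5) g=2 f=6, (3,5) g=1 f=6, (4,4) g=1 f=6]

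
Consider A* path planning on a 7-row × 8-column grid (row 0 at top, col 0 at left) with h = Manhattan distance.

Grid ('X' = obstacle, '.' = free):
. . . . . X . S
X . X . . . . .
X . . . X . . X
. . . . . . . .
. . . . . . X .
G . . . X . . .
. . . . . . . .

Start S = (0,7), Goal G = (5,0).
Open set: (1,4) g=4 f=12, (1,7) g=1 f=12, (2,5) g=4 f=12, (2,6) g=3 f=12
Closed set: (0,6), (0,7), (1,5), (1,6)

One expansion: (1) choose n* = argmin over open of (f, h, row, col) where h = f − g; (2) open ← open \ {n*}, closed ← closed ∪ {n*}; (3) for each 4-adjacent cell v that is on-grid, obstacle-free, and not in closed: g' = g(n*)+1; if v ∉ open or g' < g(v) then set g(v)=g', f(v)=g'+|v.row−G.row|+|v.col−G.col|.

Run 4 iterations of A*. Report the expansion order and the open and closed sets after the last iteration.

step 1: expand (1,4) (f=12, h=8) → closed; open now [(0,4) g=5 f=14, (1,3) g=5 f=12, (1,7) g=1 f=12, (2,5) g=4 f=12, (2,6) g=3 f=12]
step 2: expand (1,3) (f=12, h=7) → closed; open now [(0,3) g=6 f=14, (0,4) g=5 f=14, (1,7) g=1 f=12, (2,3) g=6 f=12, (2,5) g=4 f=12, (2,6) g=3 f=12]
step 3: expand (2,3) (f=12, h=6) → closed; open now [(0,3) g=6 f=14, (0,4) g=5 f=14, (1,7) g=1 f=12, (2,2) g=7 f=12, (2,5) g=4 f=12, (2,6) g=3 f=12, (3,3) g=7 f=12]
step 4: expand (2,2) (f=12, h=5) → closed; open now [(0,3) g=6 f=14, (0,4) g=5 f=14, (1,7) g=1 f=12, (2,1) g=8 f=12, (2,5) g=4 f=12, (2,6) g=3 f=12, (3,2) g=8 f=12, (3,3) g=7 f=12]

order=[(1,4) → (1,3) → (2,3) → (2,2)]; open=[(0,3) g=6 f=14, (0,4) g=5 f=14, (1,7) g=1 f=12, (2,1) g=8 f=12, (2,5) g=4 f=12, (2,6) g=3 f=12, (3,2) g=8 f=12, (3,3) g=7 f=12]; closed=[(0,6), (0,7), (1,3), (1,4), (1,5), (1,6), (2,2), (2,3)]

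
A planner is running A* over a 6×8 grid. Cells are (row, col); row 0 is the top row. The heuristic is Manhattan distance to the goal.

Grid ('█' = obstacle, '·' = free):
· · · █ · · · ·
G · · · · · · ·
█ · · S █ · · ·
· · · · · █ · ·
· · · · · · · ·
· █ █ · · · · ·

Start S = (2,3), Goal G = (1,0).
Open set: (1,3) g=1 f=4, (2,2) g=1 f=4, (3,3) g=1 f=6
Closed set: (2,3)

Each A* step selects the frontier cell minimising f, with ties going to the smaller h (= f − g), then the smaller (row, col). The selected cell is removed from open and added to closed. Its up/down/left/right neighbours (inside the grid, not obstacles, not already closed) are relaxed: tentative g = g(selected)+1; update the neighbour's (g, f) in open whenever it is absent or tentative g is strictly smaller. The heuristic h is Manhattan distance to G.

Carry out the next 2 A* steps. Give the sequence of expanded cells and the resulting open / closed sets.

step 1: expand (1,3) (f=4, h=3) → closed; open now [(1,2) g=2 f=4, (1,4) g=2 f=6, (2,2) g=1 f=4, (3,3) g=1 f=6]
step 2: expand (1,2) (f=4, h=2) → closed; open now [(0,2) g=3 f=6, (1,1) g=3 f=4, (1,4) g=2 f=6, (2,2) g=1 f=4, (3,3) g=1 f=6]

order=[(1,3) → (1,2)]; open=[(0,2) g=3 f=6, (1,1) g=3 f=4, (1,4) g=2 f=6, (2,2) g=1 f=4, (3,3) g=1 f=6]; closed=[(1,2), (1,3), (2,3)]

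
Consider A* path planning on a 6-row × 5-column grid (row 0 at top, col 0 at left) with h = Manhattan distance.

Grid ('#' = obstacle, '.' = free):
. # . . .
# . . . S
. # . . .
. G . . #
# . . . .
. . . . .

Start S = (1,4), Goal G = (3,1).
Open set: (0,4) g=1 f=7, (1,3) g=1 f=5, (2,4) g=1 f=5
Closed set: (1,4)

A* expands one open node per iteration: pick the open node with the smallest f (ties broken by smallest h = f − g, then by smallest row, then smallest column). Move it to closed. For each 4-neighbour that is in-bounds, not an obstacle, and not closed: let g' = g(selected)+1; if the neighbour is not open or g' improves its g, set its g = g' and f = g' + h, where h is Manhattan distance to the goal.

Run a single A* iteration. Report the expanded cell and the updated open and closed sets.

expanded=(1,3); open=[(0,3) g=2 f=7, (0,4) g=1 f=7, (1,2) g=2 f=5, (2,3) g=2 f=5, (2,4) g=1 f=5]; closed=[(1,3), (1,4)]

step 1: expand (1,3) (f=5, h=4) → closed; open now [(0,3) g=2 f=7, (0,4) g=1 f=7, (1,2) g=2 f=5, (2,3) g=2 f=5, (2,4) g=1 f=5]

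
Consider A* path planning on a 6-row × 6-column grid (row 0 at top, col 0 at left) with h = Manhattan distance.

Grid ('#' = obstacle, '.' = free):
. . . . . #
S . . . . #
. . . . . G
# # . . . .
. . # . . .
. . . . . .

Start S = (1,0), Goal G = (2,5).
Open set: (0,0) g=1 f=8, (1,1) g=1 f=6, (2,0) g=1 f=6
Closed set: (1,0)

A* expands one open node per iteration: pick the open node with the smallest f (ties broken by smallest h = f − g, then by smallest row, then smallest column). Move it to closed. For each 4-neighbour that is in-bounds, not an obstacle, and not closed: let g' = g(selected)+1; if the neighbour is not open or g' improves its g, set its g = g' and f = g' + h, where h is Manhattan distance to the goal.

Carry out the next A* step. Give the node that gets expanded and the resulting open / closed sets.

step 1: expand (1,1) (f=6, h=5) → closed; open now [(0,0) g=1 f=8, (0,1) g=2 f=8, (1,2) g=2 f=6, (2,0) g=1 f=6, (2,1) g=2 f=6]

expanded=(1,1); open=[(0,0) g=1 f=8, (0,1) g=2 f=8, (1,2) g=2 f=6, (2,0) g=1 f=6, (2,1) g=2 f=6]; closed=[(1,0), (1,1)]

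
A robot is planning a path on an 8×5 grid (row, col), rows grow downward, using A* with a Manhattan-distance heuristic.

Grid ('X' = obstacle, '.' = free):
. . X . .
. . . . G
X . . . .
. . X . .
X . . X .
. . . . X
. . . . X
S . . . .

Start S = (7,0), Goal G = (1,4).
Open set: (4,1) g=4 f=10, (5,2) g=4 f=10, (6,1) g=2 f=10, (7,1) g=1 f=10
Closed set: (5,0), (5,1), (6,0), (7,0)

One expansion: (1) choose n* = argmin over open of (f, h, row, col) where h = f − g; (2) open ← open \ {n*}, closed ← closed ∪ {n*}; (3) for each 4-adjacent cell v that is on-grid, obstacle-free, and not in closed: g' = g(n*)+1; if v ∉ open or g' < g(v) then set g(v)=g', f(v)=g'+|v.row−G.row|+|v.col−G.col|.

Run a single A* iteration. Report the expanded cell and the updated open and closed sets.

step 1: expand (4,1) (f=10, h=6) → closed; open now [(3,1) g=5 f=10, (4,2) g=5 f=10, (5,2) g=4 f=10, (6,1) g=2 f=10, (7,1) g=1 f=10]

expanded=(4,1); open=[(3,1) g=5 f=10, (4,2) g=5 f=10, (5,2) g=4 f=10, (6,1) g=2 f=10, (7,1) g=1 f=10]; closed=[(4,1), (5,0), (5,1), (6,0), (7,0)]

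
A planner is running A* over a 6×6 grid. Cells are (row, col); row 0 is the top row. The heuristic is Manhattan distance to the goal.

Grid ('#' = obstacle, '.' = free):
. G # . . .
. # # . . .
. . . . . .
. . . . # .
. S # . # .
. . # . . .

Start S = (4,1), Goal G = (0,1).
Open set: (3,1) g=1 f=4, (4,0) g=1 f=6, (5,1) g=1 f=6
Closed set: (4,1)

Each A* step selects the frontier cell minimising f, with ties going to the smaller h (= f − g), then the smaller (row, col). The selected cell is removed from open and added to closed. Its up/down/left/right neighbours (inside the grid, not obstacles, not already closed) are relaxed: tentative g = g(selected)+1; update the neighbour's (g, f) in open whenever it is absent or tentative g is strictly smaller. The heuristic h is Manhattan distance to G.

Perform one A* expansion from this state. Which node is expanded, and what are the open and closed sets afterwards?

step 1: expand (3,1) (f=4, h=3) → closed; open now [(2,1) g=2 f=4, (3,0) g=2 f=6, (3,2) g=2 f=6, (4,0) g=1 f=6, (5,1) g=1 f=6]

expanded=(3,1); open=[(2,1) g=2 f=4, (3,0) g=2 f=6, (3,2) g=2 f=6, (4,0) g=1 f=6, (5,1) g=1 f=6]; closed=[(3,1), (4,1)]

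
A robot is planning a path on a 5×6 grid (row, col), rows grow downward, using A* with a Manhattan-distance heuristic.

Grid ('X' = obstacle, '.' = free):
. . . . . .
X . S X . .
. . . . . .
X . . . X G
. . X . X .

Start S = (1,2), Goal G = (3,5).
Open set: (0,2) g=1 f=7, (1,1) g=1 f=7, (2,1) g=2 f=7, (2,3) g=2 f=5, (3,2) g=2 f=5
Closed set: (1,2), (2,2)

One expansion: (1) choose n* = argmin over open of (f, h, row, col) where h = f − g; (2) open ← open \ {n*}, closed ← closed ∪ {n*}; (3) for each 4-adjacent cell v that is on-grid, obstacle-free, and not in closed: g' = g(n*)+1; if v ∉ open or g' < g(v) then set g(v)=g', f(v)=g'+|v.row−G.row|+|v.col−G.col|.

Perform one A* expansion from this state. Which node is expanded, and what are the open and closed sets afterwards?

expanded=(2,3); open=[(0,2) g=1 f=7, (1,1) g=1 f=7, (2,1) g=2 f=7, (2,4) g=3 f=5, (3,2) g=2 f=5, (3,3) g=3 f=5]; closed=[(1,2), (2,2), (2,3)]

step 1: expand (2,3) (f=5, h=3) → closed; open now [(0,2) g=1 f=7, (1,1) g=1 f=7, (2,1) g=2 f=7, (2,4) g=3 f=5, (3,2) g=2 f=5, (3,3) g=3 f=5]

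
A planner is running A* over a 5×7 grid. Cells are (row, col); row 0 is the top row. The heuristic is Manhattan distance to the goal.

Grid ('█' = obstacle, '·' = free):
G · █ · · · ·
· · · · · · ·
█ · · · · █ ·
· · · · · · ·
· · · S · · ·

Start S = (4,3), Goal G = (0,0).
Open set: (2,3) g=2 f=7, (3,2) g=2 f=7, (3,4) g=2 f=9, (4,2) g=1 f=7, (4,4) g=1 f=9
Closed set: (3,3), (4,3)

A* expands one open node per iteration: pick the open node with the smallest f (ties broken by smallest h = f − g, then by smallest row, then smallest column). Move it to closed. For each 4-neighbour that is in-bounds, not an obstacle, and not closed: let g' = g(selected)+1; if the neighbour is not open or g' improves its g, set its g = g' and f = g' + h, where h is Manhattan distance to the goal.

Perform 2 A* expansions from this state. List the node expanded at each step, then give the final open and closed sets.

step 1: expand (2,3) (f=7, h=5) → closed; open now [(1,3) g=3 f=7, (2,2) g=3 f=7, (2,4) g=3 f=9, (3,2) g=2 f=7, (3,4) g=2 f=9, (4,2) g=1 f=7, (4,4) g=1 f=9]
step 2: expand (1,3) (f=7, h=4) → closed; open now [(0,3) g=4 f=7, (1,2) g=4 f=7, (1,4) g=4 f=9, (2,2) g=3 f=7, (2,4) g=3 f=9, (3,2) g=2 f=7, (3,4) g=2 f=9, (4,2) g=1 f=7, (4,4) g=1 f=9]

order=[(2,3) → (1,3)]; open=[(0,3) g=4 f=7, (1,2) g=4 f=7, (1,4) g=4 f=9, (2,2) g=3 f=7, (2,4) g=3 f=9, (3,2) g=2 f=7, (3,4) g=2 f=9, (4,2) g=1 f=7, (4,4) g=1 f=9]; closed=[(1,3), (2,3), (3,3), (4,3)]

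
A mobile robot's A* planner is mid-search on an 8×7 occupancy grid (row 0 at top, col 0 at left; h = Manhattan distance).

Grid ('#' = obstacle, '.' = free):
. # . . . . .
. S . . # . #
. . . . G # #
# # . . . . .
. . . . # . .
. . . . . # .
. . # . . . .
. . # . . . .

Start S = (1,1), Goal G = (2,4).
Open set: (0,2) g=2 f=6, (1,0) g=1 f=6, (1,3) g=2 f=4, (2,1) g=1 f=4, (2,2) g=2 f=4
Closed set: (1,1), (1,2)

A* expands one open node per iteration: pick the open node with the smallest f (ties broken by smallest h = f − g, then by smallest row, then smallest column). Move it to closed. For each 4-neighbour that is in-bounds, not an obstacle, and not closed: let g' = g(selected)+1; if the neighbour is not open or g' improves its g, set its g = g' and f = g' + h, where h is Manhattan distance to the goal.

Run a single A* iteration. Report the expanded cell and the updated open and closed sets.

step 1: expand (1,3) (f=4, h=2) → closed; open now [(0,2) g=2 f=6, (0,3) g=3 f=6, (1,0) g=1 f=6, (2,1) g=1 f=4, (2,2) g=2 f=4, (2,3) g=3 f=4]

expanded=(1,3); open=[(0,2) g=2 f=6, (0,3) g=3 f=6, (1,0) g=1 f=6, (2,1) g=1 f=4, (2,2) g=2 f=4, (2,3) g=3 f=4]; closed=[(1,1), (1,2), (1,3)]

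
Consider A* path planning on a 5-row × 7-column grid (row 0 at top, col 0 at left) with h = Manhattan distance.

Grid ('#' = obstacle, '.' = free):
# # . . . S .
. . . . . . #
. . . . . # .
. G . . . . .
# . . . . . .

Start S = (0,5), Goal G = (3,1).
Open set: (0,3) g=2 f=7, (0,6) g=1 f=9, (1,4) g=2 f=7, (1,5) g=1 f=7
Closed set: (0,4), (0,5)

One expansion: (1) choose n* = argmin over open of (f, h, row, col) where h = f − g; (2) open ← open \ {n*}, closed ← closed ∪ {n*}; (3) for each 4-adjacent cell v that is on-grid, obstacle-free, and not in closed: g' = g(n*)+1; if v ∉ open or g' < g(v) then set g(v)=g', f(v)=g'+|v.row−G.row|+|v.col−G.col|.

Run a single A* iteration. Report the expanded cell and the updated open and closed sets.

expanded=(0,3); open=[(0,2) g=3 f=7, (0,6) g=1 f=9, (1,3) g=3 f=7, (1,4) g=2 f=7, (1,5) g=1 f=7]; closed=[(0,3), (0,4), (0,5)]

step 1: expand (0,3) (f=7, h=5) → closed; open now [(0,2) g=3 f=7, (0,6) g=1 f=9, (1,3) g=3 f=7, (1,4) g=2 f=7, (1,5) g=1 f=7]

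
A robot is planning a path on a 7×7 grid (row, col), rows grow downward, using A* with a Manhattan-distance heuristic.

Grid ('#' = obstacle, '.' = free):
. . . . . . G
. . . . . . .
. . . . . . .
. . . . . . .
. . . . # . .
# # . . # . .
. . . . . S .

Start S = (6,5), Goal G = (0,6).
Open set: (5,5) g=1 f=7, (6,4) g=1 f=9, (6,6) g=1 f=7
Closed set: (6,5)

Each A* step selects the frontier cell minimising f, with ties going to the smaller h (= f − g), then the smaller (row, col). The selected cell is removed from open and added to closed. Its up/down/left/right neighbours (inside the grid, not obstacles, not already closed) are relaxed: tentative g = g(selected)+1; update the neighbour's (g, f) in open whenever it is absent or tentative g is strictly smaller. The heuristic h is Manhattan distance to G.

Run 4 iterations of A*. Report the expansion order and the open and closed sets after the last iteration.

order=[(5,5) → (4,5) → (3,5) → (2,5)]; open=[(1,5) g=5 f=7, (2,4) g=5 f=9, (2,6) g=5 f=7, (3,4) g=4 f=9, (3,6) g=4 f=7, (4,6) g=3 f=7, (5,6) g=2 f=7, (6,4) g=1 f=9, (6,6) g=1 f=7]; closed=[(2,5), (3,5), (4,5), (5,5), (6,5)]

step 1: expand (5,5) (f=7, h=6) → closed; open now [(4,5) g=2 f=7, (5,6) g=2 f=7, (6,4) g=1 f=9, (6,6) g=1 f=7]
step 2: expand (4,5) (f=7, h=5) → closed; open now [(3,5) g=3 f=7, (4,6) g=3 f=7, (5,6) g=2 f=7, (6,4) g=1 f=9, (6,6) g=1 f=7]
step 3: expand (3,5) (f=7, h=4) → closed; open now [(2,5) g=4 f=7, (3,4) g=4 f=9, (3,6) g=4 f=7, (4,6) g=3 f=7, (5,6) g=2 f=7, (6,4) g=1 f=9, (6,6) g=1 f=7]
step 4: expand (2,5) (f=7, h=3) → closed; open now [(1,5) g=5 f=7, (2,4) g=5 f=9, (2,6) g=5 f=7, (3,4) g=4 f=9, (3,6) g=4 f=7, (4,6) g=3 f=7, (5,6) g=2 f=7, (6,4) g=1 f=9, (6,6) g=1 f=7]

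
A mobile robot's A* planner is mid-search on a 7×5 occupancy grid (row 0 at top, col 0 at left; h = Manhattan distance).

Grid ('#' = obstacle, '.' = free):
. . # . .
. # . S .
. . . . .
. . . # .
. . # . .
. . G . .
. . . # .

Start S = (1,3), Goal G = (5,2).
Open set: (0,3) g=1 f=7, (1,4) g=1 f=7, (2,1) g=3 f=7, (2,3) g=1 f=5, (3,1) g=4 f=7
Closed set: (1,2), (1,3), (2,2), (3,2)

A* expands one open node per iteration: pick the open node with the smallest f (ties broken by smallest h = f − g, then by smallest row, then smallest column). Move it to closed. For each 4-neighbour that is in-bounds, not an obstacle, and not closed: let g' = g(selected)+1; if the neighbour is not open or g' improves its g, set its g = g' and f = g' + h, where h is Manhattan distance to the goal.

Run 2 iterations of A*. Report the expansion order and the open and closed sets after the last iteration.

step 1: expand (2,3) (f=5, h=4) → closed; open now [(0,3) g=1 f=7, (1,4) g=1 f=7, (2,1) g=3 f=7, (2,4) g=2 f=7, (3,1) g=4 f=7]
step 2: expand (3,1) (f=7, h=3) → closed; open now [(0,3) g=1 f=7, (1,4) g=1 f=7, (2,1) g=3 f=7, (2,4) g=2 f=7, (3,0) g=5 f=9, (4,1) g=5 f=7]

order=[(2,3) → (3,1)]; open=[(0,3) g=1 f=7, (1,4) g=1 f=7, (2,1) g=3 f=7, (2,4) g=2 f=7, (3,0) g=5 f=9, (4,1) g=5 f=7]; closed=[(1,2), (1,3), (2,2), (2,3), (3,1), (3,2)]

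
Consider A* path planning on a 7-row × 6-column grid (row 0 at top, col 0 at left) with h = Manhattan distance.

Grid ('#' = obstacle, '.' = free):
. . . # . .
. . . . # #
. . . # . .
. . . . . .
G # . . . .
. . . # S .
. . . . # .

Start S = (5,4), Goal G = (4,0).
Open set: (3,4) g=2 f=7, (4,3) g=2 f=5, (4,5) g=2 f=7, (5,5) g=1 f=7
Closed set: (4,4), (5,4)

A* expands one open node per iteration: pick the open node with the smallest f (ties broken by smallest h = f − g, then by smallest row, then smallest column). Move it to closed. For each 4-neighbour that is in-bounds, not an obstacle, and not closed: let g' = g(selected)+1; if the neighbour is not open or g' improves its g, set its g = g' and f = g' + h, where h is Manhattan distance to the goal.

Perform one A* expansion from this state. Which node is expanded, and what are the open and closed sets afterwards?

step 1: expand (4,3) (f=5, h=3) → closed; open now [(3,3) g=3 f=7, (3,4) g=2 f=7, (4,2) g=3 f=5, (4,5) g=2 f=7, (5,5) g=1 f=7]

expanded=(4,3); open=[(3,3) g=3 f=7, (3,4) g=2 f=7, (4,2) g=3 f=5, (4,5) g=2 f=7, (5,5) g=1 f=7]; closed=[(4,3), (4,4), (5,4)]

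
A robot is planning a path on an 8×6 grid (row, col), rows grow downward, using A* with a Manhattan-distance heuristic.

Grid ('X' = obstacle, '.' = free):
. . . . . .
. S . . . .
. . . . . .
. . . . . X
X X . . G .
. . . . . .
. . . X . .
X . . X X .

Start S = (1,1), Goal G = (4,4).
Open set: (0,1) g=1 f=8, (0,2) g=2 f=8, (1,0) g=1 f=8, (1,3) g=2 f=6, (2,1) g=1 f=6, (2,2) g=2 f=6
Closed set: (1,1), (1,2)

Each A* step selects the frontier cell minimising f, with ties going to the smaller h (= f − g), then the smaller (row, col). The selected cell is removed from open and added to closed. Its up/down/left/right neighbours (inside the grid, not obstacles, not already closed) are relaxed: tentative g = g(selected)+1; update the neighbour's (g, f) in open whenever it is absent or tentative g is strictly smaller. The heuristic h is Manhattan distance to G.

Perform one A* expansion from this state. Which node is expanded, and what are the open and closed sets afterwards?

expanded=(1,3); open=[(0,1) g=1 f=8, (0,2) g=2 f=8, (0,3) g=3 f=8, (1,0) g=1 f=8, (1,4) g=3 f=6, (2,1) g=1 f=6, (2,2) g=2 f=6, (2,3) g=3 f=6]; closed=[(1,1), (1,2), (1,3)]

step 1: expand (1,3) (f=6, h=4) → closed; open now [(0,1) g=1 f=8, (0,2) g=2 f=8, (0,3) g=3 f=8, (1,0) g=1 f=8, (1,4) g=3 f=6, (2,1) g=1 f=6, (2,2) g=2 f=6, (2,3) g=3 f=6]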